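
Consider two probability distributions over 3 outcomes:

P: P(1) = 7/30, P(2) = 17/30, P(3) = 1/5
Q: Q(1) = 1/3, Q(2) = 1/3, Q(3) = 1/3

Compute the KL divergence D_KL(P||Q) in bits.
0.1663 bits

D_KL(P||Q) = Σ P(x) log₂(P(x)/Q(x))

Computing term by term:
  P(1)·log₂(P(1)/Q(1)) = (7/30)·log₂((7/30)/(1/3)) = -0.12007
  P(2)·log₂(P(2)/Q(2)) = (17/30)·log₂((17/30)/(1/3)) = 0.43380
  P(3)·log₂(P(3)/Q(3)) = (1/5)·log₂((1/5)/(1/3)) = -0.14739

D_KL(P||Q) = -0.12007 + 0.43380 - 0.14739 = 0.16634 ≈ 0.1663 bits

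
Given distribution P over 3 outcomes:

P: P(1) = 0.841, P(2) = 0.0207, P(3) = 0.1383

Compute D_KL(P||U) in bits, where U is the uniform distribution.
0.8643 bits

U(i) = 1/3 for all i

D_KL(P||U) = Σ P(x) log₂(P(x) / (1/3))
           = Σ P(x) log₂(P(x)) + log₂(3)
           = log₂(3) - H(P)

H(P) = -Σ P(x) log₂(P(x)):
  -P(1)·log₂(P(1)) = -(0.841)·log₂(0.841) = 0.21010
  -P(2)·log₂(P(2)) = -(0.0207)·log₂(0.0207) = 0.11580
  -P(3)·log₂(P(3)) = -(0.1383)·log₂(0.1383) = 0.39473
H(P) = 0.21010 + 0.11580 + 0.39473 = 0.72063 bits

log₂(3) = 1.58496 bits

D_KL(P||U) = 1.58496 - 0.72063 = 0.86433 ≈ 0.8643 bits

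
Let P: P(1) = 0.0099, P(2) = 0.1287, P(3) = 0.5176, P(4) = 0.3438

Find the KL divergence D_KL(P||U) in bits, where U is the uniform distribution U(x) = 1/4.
0.5321 bits

U(i) = 1/4 for all i

D_KL(P||U) = Σ P(x) log₂(P(x) / (1/4))
           = Σ P(x) log₂(P(x)) + log₂(4)
           = log₂(4) - H(P)

H(P) = -Σ P(x) log₂(P(x)):
  -P(1)·log₂(P(1)) = -(0.0099)·log₂(0.0099) = 0.06592
  -P(2)·log₂(P(2)) = -(0.1287)·log₂(0.1287) = 0.38068
  -P(3)·log₂(P(3)) = -(0.5176)·log₂(0.5176) = 0.49177
  -P(4)·log₂(P(4)) = -(0.3438)·log₂(0.3438) = 0.52958
H(P) = 0.06592 + 0.38068 + 0.49177 + 0.52958 = 1.46795 bits

log₂(4) = 2.00000 bits

D_KL(P||U) = 2.00000 - 1.46795 = 0.53205 ≈ 0.5321 bits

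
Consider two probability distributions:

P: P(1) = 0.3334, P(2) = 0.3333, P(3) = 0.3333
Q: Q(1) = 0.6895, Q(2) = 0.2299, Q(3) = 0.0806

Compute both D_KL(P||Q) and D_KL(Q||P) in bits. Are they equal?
D_KL(P||Q) = 0.5117 bits, D_KL(Q||P) = 0.4346 bits. No, they are not equal.

D_KL(P||Q) = Σ P(x) log₂(P(x)/Q(x))

Computing term by term:
  P(1)·log₂(P(1)/Q(1)) = 0.3334·log₂(0.3334/0.6895) = -0.34950
  P(2)·log₂(P(2)/Q(2)) = 0.3333·log₂(0.3333/0.2299) = 0.17859
  P(3)·log₂(P(3)/Q(3)) = 0.3333·log₂(0.3333/0.0806) = 0.68259

D_KL(P||Q) = -0.34950 + 0.17859 + 0.68259 = 0.51168 ≈ 0.5117 bits

D_KL(Q||P) = Σ Q(x) log₂(Q(x)/P(x))

Computing term by term:
  Q(1)·log₂(Q(1)/P(1)) = 0.6895·log₂(0.6895/0.3334) = 0.72280
  Q(2)·log₂(Q(2)/P(2)) = 0.2299·log₂(0.2299/0.3333) = -0.12318
  Q(3)·log₂(Q(3)/P(3)) = 0.0806·log₂(0.0806/0.3333) = -0.16507

D_KL(Q||P) = 0.72280 - 0.12318 - 0.16507 = 0.43455 ≈ 0.4346 bits

These are NOT equal (difference: 0.0771 bits). KL divergence is asymmetric: D_KL(P||Q) ≠ D_KL(Q||P) in general.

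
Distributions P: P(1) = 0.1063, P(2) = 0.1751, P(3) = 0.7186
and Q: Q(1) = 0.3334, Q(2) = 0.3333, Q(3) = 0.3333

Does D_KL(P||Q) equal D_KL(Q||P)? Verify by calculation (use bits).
D_KL(P||Q) = 0.4586 bits, D_KL(Q||P) = 0.4899 bits. No — D_KL(P||Q) ≠ D_KL(Q||P) for this pair.

D_KL(P||Q) = Σ P(x) log₂(P(x)/Q(x))

Computing term by term:
  P(1)·log₂(P(1)/Q(1)) = 0.1063·log₂(0.1063/0.3334) = -0.17530
  P(2)·log₂(P(2)/Q(2)) = 0.1751·log₂(0.1751/0.3333) = -0.16261
  P(3)·log₂(P(3)/Q(3)) = 0.7186·log₂(0.7186/0.3333) = 0.79647

D_KL(P||Q) = -0.17530 - 0.16261 + 0.79647 = 0.45856 ≈ 0.4586 bits

D_KL(Q||P) = Σ Q(x) log₂(Q(x)/P(x))

Computing term by term:
  Q(1)·log₂(Q(1)/P(1)) = 0.3334·log₂(0.3334/0.1063) = 0.54981
  Q(2)·log₂(Q(2)/P(2)) = 0.3333·log₂(0.3333/0.1751) = 0.30952
  Q(3)·log₂(Q(3)/P(3)) = 0.3333·log₂(0.3333/0.7186) = -0.36942

D_KL(Q||P) = 0.54981 + 0.30952 - 0.36942 = 0.48991 ≈ 0.4899 bits

These are NOT equal (difference: 0.0313 bits). KL divergence is asymmetric: D_KL(P||Q) ≠ D_KL(Q||P) in general.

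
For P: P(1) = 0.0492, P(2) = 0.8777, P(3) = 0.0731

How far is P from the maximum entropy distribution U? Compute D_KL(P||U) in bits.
0.9301 bits

U(i) = 1/3 for all i

D_KL(P||U) = Σ P(x) log₂(P(x) / (1/3))
           = Σ P(x) log₂(P(x)) + log₂(3)
           = log₂(3) - H(P)

H(P) = -Σ P(x) log₂(P(x)):
  -P(1)·log₂(P(1)) = -(0.0492)·log₂(0.0492) = 0.21378
  -P(2)·log₂(P(2)) = -(0.8777)·log₂(0.8777) = 0.16518
  -P(3)·log₂(P(3)) = -(0.0731)·log₂(0.0731) = 0.27588
H(P) = 0.21378 + 0.16518 + 0.27588 = 0.65484 bits

log₂(3) = 1.58496 bits

D_KL(P||U) = 1.58496 - 0.65484 = 0.93012 ≈ 0.9301 bits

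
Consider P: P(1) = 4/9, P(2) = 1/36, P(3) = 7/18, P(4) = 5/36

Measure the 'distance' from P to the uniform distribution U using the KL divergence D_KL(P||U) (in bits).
0.4110 bits

U(i) = 1/4 for all i

D_KL(P||U) = Σ P(x) log₂(P(x) / (1/4))
           = Σ P(x) log₂(P(x)) + log₂(4)
           = log₂(4) - H(P)

H(P) = -Σ P(x) log₂(P(x)):
  -P(1)·log₂(P(1)) = -(4/9)·log₂(4/9) = 0.51997
  -P(2)·log₂(P(2)) = -(1/36)·log₂(1/36) = 0.14361
  -P(3)·log₂(P(3)) = -(7/18)·log₂(7/18) = 0.52989
  -P(4)·log₂(P(4)) = -(5/36)·log₂(5/36) = 0.39556
H(P) = 0.51997 + 0.14361 + 0.52989 + 0.39556 = 1.58903 bits

log₂(4) = 2.00000 bits

D_KL(P||U) = 2.00000 - 1.58903 = 0.41097 ≈ 0.4110 bits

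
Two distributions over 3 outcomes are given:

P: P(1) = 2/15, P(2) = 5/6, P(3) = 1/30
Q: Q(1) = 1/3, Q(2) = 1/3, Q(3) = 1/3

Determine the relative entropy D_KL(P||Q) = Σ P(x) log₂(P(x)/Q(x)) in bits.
0.8146 bits

D_KL(P||Q) = Σ P(x) log₂(P(x)/Q(x))

Computing term by term:
  P(1)·log₂(P(1)/Q(1)) = (2/15)·log₂((2/15)/(1/3)) = -0.17626
  P(2)·log₂(P(2)/Q(2)) = (5/6)·log₂((5/6)/(1/3)) = 1.10161
  P(3)·log₂(P(3)/Q(3)) = (1/30)·log₂((1/30)/(1/3)) = -0.11073

D_KL(P||Q) = -0.17626 + 1.10161 - 0.11073 = 0.81462 ≈ 0.8146 bits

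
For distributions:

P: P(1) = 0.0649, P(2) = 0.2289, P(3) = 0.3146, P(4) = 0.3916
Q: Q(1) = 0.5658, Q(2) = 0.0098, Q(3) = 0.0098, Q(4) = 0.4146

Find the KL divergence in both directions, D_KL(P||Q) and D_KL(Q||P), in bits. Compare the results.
D_KL(P||Q) = 2.3800 bits, D_KL(Q||P) = 1.7081 bits. D_KL(P||Q) is larger than D_KL(Q||P) by 0.6719 bits; the two directions differ.

D_KL(P||Q) = Σ P(x) log₂(P(x)/Q(x))

Computing term by term:
  P(1)·log₂(P(1)/Q(1)) = 0.0649·log₂(0.0649/0.5658) = -0.20275
  P(2)·log₂(P(2)/Q(2)) = 0.2289·log₂(0.2289/0.0098) = 1.04053
  P(3)·log₂(P(3)/Q(3)) = 0.3146·log₂(0.3146/0.0098) = 1.57444
  P(4)·log₂(P(4)/Q(4)) = 0.3916·log₂(0.3916/0.4146) = -0.03224

D_KL(P||Q) = -0.20275 + 1.04053 + 1.57444 - 0.03224 = 2.37998 ≈ 2.3800 bits

D_KL(Q||P) = Σ Q(x) log₂(Q(x)/P(x))

Computing term by term:
  Q(1)·log₂(Q(1)/P(1)) = 0.5658·log₂(0.5658/0.0649) = 1.76756
  Q(2)·log₂(Q(2)/P(2)) = 0.0098·log₂(0.0098/0.2289) = -0.04455
  Q(3)·log₂(Q(3)/P(3)) = 0.0098·log₂(0.0098/0.3146) = -0.04905
  Q(4)·log₂(Q(4)/P(4)) = 0.4146·log₂(0.4146/0.3916) = 0.03414

D_KL(Q||P) = 1.76756 - 0.04455 - 0.04905 + 0.03414 = 1.70810 ≈ 1.7081 bits

These are NOT equal (difference: 0.6719 bits). KL divergence is asymmetric: D_KL(P||Q) ≠ D_KL(Q||P) in general.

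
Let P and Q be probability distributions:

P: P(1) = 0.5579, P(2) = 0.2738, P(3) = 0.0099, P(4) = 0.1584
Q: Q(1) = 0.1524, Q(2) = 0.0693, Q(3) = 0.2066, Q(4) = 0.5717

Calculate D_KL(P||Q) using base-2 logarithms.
1.2505 bits

D_KL(P||Q) = Σ P(x) log₂(P(x)/Q(x))

Computing term by term:
  P(1)·log₂(P(1)/Q(1)) = 0.5579·log₂(0.5579/0.1524) = 1.04447
  P(2)·log₂(P(2)/Q(2)) = 0.2738·log₂(0.2738/0.0693) = 0.54273
  P(3)·log₂(P(3)/Q(3)) = 0.0099·log₂(0.0099/0.2066) = -0.04339
  P(4)·log₂(P(4)/Q(4)) = 0.1584·log₂(0.1584/0.5717) = -0.29331

D_KL(P||Q) = 1.04447 + 0.54273 - 0.04339 - 0.29331 = 1.25050 ≈ 1.2505 bits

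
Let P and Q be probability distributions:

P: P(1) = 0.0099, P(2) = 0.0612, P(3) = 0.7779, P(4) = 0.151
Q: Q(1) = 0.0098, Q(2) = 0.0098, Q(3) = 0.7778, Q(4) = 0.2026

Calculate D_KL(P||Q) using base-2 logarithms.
0.0980 bits

D_KL(P||Q) = Σ P(x) log₂(P(x)/Q(x))

Computing term by term:
  P(1)·log₂(P(1)/Q(1)) = 0.0099·log₂(0.0099/0.0098) = 0.00015
  P(2)·log₂(P(2)/Q(2)) = 0.0612·log₂(0.0612/0.0098) = 0.16173
  P(3)·log₂(P(3)/Q(3)) = 0.7779·log₂(0.7779/0.7778) = 0.00014
  P(4)·log₂(P(4)/Q(4)) = 0.151·log₂(0.151/0.2026) = -0.06404

D_KL(P||Q) = 0.00015 + 0.16173 + 0.00014 - 0.06404 = 0.09798 ≈ 0.0980 bits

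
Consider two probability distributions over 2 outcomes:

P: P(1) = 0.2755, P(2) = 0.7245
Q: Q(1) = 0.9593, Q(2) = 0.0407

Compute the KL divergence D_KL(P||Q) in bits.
2.5136 bits

D_KL(P||Q) = Σ P(x) log₂(P(x)/Q(x))

Computing term by term:
  P(1)·log₂(P(1)/Q(1)) = 0.2755·log₂(0.2755/0.9593) = -0.49588
  P(2)·log₂(P(2)/Q(2)) = 0.7245·log₂(0.7245/0.0407) = 3.00949

D_KL(P||Q) = -0.49588 + 3.00949 = 2.51361 ≈ 2.5136 bits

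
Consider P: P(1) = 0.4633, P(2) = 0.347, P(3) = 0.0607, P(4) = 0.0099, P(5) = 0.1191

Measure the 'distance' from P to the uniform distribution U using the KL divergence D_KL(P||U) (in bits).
0.6009 bits

U(i) = 1/5 for all i

D_KL(P||U) = Σ P(x) log₂(P(x) / (1/5))
           = Σ P(x) log₂(P(x)) + log₂(5)
           = log₂(5) - H(P)

H(P) = -Σ P(x) log₂(P(x)):
  -P(1)·log₂(P(1)) = -(0.4633)·log₂(0.4633) = 0.51425
  -P(2)·log₂(P(2)) = -(0.347)·log₂(0.347) = 0.52987
  -P(3)·log₂(P(3)) = -(0.0607)·log₂(0.0607) = 0.24536
  -P(4)·log₂(P(4)) = -(0.0099)·log₂(0.0099) = 0.06592
  -P(5)·log₂(P(5)) = -(0.1191)·log₂(0.1191) = 0.36561
H(P) = 0.51425 + 0.52987 + 0.24536 + 0.06592 + 0.36561 = 1.72101 bits

log₂(5) = 2.32193 bits

D_KL(P||U) = 2.32193 - 1.72101 = 0.60092 ≈ 0.6009 bits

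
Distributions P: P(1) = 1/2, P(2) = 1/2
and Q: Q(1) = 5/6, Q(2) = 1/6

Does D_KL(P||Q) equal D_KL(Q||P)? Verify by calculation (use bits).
D_KL(P||Q) = 0.4240 bits, D_KL(Q||P) = 0.3500 bits. No — D_KL(P||Q) ≠ D_KL(Q||P) for this pair.

D_KL(P||Q) = Σ P(x) log₂(P(x)/Q(x))

Computing term by term:
  P(1)·log₂(P(1)/Q(1)) = (1/2)·log₂((1/2)/(5/6)) = -0.36848
  P(2)·log₂(P(2)/Q(2)) = (1/2)·log₂((1/2)/(1/6)) = 0.79248

D_KL(P||Q) = -0.36848 + 0.79248 = 0.42400 ≈ 0.4240 bits

D_KL(Q||P) = Σ Q(x) log₂(Q(x)/P(x))

Computing term by term:
  Q(1)·log₂(Q(1)/P(1)) = (5/6)·log₂((5/6)/(1/2)) = 0.61414
  Q(2)·log₂(Q(2)/P(2)) = (1/6)·log₂((1/6)/(1/2)) = -0.26416

D_KL(Q||P) = 0.61414 - 0.26416 = 0.34998 ≈ 0.3500 bits

These are NOT equal (difference: 0.0740 bits). KL divergence is asymmetric: D_KL(P||Q) ≠ D_KL(Q||P) in general.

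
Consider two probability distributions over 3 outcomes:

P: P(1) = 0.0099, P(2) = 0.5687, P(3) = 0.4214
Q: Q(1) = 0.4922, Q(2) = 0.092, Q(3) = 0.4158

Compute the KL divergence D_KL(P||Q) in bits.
1.4469 bits

D_KL(P||Q) = Σ P(x) log₂(P(x)/Q(x))

Computing term by term:
  P(1)·log₂(P(1)/Q(1)) = 0.0099·log₂(0.0099/0.4922) = -0.05579
  P(2)·log₂(P(2)/Q(2)) = 0.5687·log₂(0.5687/0.092) = 1.49452
  P(3)·log₂(P(3)/Q(3)) = 0.4214·log₂(0.4214/0.4158) = 0.00813

D_KL(P||Q) = -0.05579 + 1.49452 + 0.00813 = 1.44686 ≈ 1.4469 bits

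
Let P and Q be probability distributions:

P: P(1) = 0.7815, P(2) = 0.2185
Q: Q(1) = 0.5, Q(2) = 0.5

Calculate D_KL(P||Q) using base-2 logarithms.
0.2426 bits

D_KL(P||Q) = Σ P(x) log₂(P(x)/Q(x))

Computing term by term:
  P(1)·log₂(P(1)/Q(1)) = 0.7815·log₂(0.7815/0.5) = 0.50353
  P(2)·log₂(P(2)/Q(2)) = 0.2185·log₂(0.2185/0.5) = -0.26095

D_KL(P||Q) = 0.50353 - 0.26095 = 0.24258 ≈ 0.2426 bits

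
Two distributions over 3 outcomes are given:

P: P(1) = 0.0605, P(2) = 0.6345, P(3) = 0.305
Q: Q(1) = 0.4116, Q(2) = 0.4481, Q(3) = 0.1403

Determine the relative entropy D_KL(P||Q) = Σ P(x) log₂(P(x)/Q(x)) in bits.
0.4927 bits

D_KL(P||Q) = Σ P(x) log₂(P(x)/Q(x))

Computing term by term:
  P(1)·log₂(P(1)/Q(1)) = 0.0605·log₂(0.0605/0.4116) = -0.16736
  P(2)·log₂(P(2)/Q(2)) = 0.6345·log₂(0.6345/0.4481) = 0.31839
  P(3)·log₂(P(3)/Q(3)) = 0.305·log₂(0.305/0.1403) = 0.34169

D_KL(P||Q) = -0.16736 + 0.31839 + 0.34169 = 0.49272 ≈ 0.4927 bits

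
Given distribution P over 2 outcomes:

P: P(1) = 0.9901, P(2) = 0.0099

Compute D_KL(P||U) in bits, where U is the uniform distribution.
0.9199 bits

U(i) = 1/2 for all i

D_KL(P||U) = Σ P(x) log₂(P(x) / (1/2))
           = Σ P(x) log₂(P(x)) + log₂(2)
           = log₂(2) - H(P)

H(P) = -Σ P(x) log₂(P(x)):
  -P(1)·log₂(P(1)) = -(0.9901)·log₂(0.9901) = 0.01421
  -P(2)·log₂(P(2)) = -(0.0099)·log₂(0.0099) = 0.06592
H(P) = 0.01421 + 0.06592 = 0.08013 bits

log₂(2) = 1.00000 bits

D_KL(P||U) = 1.00000 - 0.08013 = 0.91987 ≈ 0.9199 bits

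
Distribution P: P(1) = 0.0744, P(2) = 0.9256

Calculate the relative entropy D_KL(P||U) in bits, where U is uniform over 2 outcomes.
0.6179 bits

U(i) = 1/2 for all i

D_KL(P||U) = Σ P(x) log₂(P(x) / (1/2))
           = Σ P(x) log₂(P(x)) + log₂(2)
           = log₂(2) - H(P)

H(P) = -Σ P(x) log₂(P(x)):
  -P(1)·log₂(P(1)) = -(0.0744)·log₂(0.0744) = 0.27889
  -P(2)·log₂(P(2)) = -(0.9256)·log₂(0.9256) = 0.10324
H(P) = 0.27889 + 0.10324 = 0.38213 bits

log₂(2) = 1.00000 bits

D_KL(P||U) = 1.00000 - 0.38213 = 0.61787 ≈ 0.6179 bits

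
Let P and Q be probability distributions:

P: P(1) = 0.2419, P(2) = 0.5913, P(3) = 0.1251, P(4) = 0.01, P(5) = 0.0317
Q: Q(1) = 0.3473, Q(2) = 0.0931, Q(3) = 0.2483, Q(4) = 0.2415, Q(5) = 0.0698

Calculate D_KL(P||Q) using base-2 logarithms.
1.2450 bits

D_KL(P||Q) = Σ P(x) log₂(P(x)/Q(x))

Computing term by term:
  P(1)·log₂(P(1)/Q(1)) = 0.2419·log₂(0.2419/0.3473) = -0.12622
  P(2)·log₂(P(2)/Q(2)) = 0.5913·log₂(0.5913/0.0931) = 1.57702
  P(3)·log₂(P(3)/Q(3)) = 0.1251·log₂(0.1251/0.2483) = -0.12372
  P(4)·log₂(P(4)/Q(4)) = 0.01·log₂(0.01/0.2415) = -0.04594
  P(5)·log₂(P(5)/Q(5)) = 0.0317·log₂(0.0317/0.0698) = -0.03610

D_KL(P||Q) = -0.12622 + 1.57702 - 0.12372 - 0.04594 - 0.03610 = 1.24504 ≈ 1.2450 bits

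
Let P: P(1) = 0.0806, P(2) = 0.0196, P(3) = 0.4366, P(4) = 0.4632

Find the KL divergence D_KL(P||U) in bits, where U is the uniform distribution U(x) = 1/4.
0.5597 bits

U(i) = 1/4 for all i

D_KL(P||U) = Σ P(x) log₂(P(x) / (1/4))
           = Σ P(x) log₂(P(x)) + log₂(4)
           = log₂(4) - H(P)

H(P) = -Σ P(x) log₂(P(x)):
  -P(1)·log₂(P(1)) = -(0.0806)·log₂(0.0806) = 0.29283
  -P(2)·log₂(P(2)) = -(0.0196)·log₂(0.0196) = 0.11119
  -P(3)·log₂(P(3)) = -(0.4366)·log₂(0.4366) = 0.52201
  -P(4)·log₂(P(4)) = -(0.4632)·log₂(0.4632) = 0.51429
H(P) = 0.29283 + 0.11119 + 0.52201 + 0.51429 = 1.44032 bits

log₂(4) = 2.00000 bits

D_KL(P||U) = 2.00000 - 1.44032 = 0.55968 ≈ 0.5597 bits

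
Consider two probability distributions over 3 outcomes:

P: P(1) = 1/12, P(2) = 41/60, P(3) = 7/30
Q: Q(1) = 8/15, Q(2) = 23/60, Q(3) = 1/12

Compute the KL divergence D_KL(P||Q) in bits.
0.6933 bits

D_KL(P||Q) = Σ P(x) log₂(P(x)/Q(x))

Computing term by term:
  P(1)·log₂(P(1)/Q(1)) = (1/12)·log₂((1/12)/(8/15)) = -0.22317
  P(2)·log₂(P(2)/Q(2)) = (41/60)·log₂((41/60)/(23/60)) = 0.56989
  P(3)·log₂(P(3)/Q(3)) = (7/30)·log₂((7/30)/(1/12)) = 0.34660

D_KL(P||Q) = -0.22317 + 0.56989 + 0.34660 = 0.69332 ≈ 0.6933 bits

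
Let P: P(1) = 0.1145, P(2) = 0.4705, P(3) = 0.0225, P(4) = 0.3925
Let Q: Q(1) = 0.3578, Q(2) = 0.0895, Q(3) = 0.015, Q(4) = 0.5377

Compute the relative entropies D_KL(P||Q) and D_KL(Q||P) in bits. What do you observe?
D_KL(P||Q) = 0.7732 bits, D_KL(Q||P) = 0.6093 bits. The two directions give different values (D_KL(P||Q) exceeds D_KL(Q||P) by 0.1639 bits): KL divergence is asymmetric.

D_KL(P||Q) = Σ P(x) log₂(P(x)/Q(x))

Computing term by term:
  P(1)·log₂(P(1)/Q(1)) = 0.1145·log₂(0.1145/0.3578) = -0.18822
  P(2)·log₂(P(2)/Q(2)) = 0.4705·log₂(0.4705/0.0895) = 1.12649
  P(3)·log₂(P(3)/Q(3)) = 0.0225·log₂(0.0225/0.015) = 0.01316
  P(4)·log₂(P(4)/Q(4)) = 0.3925·log₂(0.3925/0.5377) = -0.17824

D_KL(P||Q) = -0.18822 + 1.12649 + 0.01316 - 0.17824 = 0.77319 ≈ 0.7732 bits

D_KL(Q||P) = Σ Q(x) log₂(Q(x)/P(x))

Computing term by term:
  Q(1)·log₂(Q(1)/P(1)) = 0.3578·log₂(0.3578/0.1145) = 0.58815
  Q(2)·log₂(Q(2)/P(2)) = 0.0895·log₂(0.0895/0.4705) = -0.21428
  Q(3)·log₂(Q(3)/P(3)) = 0.015·log₂(0.015/0.0225) = -0.00877
  Q(4)·log₂(Q(4)/P(4)) = 0.5377·log₂(0.5377/0.3925) = 0.24417

D_KL(Q||P) = 0.58815 - 0.21428 - 0.00877 + 0.24417 = 0.60927 ≈ 0.6093 bits

These are NOT equal (difference: 0.1639 bits). KL divergence is asymmetric: D_KL(P||Q) ≠ D_KL(Q||P) in general.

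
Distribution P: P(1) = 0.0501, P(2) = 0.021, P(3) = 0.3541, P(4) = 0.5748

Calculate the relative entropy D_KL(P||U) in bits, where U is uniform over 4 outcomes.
0.6770 bits

U(i) = 1/4 for all i

D_KL(P||U) = Σ P(x) log₂(P(x) / (1/4))
           = Σ P(x) log₂(P(x)) + log₂(4)
           = log₂(4) - H(P)

H(P) = -Σ P(x) log₂(P(x)):
  -P(1)·log₂(P(1)) = -(0.0501)·log₂(0.0501) = 0.21638
  -P(2)·log₂(P(2)) = -(0.021)·log₂(0.021) = 0.11704
  -P(3)·log₂(P(3)) = -(0.3541)·log₂(0.3541) = 0.53036
  -P(4)·log₂(P(4)) = -(0.5748)·log₂(0.5748) = 0.45919
H(P) = 0.21638 + 0.11704 + 0.53036 + 0.45919 = 1.32297 bits

log₂(4) = 2.00000 bits

D_KL(P||U) = 2.00000 - 1.32297 = 0.67703 ≈ 0.6770 bits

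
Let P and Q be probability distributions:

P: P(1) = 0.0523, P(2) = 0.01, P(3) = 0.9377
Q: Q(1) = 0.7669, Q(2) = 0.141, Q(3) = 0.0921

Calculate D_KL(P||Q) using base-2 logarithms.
2.8985 bits

D_KL(P||Q) = Σ P(x) log₂(P(x)/Q(x))

Computing term by term:
  P(1)·log₂(P(1)/Q(1)) = 0.0523·log₂(0.0523/0.7669) = -0.20262
  P(2)·log₂(P(2)/Q(2)) = 0.01·log₂(0.01/0.141) = -0.03818
  P(3)·log₂(P(3)/Q(3)) = 0.9377·log₂(0.9377/0.0921) = 3.13928

D_KL(P||Q) = -0.20262 - 0.03818 + 3.13928 = 2.89848 ≈ 2.8985 bits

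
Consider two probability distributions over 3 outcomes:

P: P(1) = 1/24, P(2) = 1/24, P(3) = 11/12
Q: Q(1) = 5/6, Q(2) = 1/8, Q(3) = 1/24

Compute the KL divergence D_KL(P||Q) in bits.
3.8417 bits

D_KL(P||Q) = Σ P(x) log₂(P(x)/Q(x))

Computing term by term:
  P(1)·log₂(P(1)/Q(1)) = (1/24)·log₂((1/24)/(5/6)) = -0.18008
  P(2)·log₂(P(2)/Q(2)) = (1/24)·log₂((1/24)/(1/8)) = -0.06604
  P(3)·log₂(P(3)/Q(3)) = (11/12)·log₂((11/12)/(1/24)) = 4.08781

D_KL(P||Q) = -0.18008 - 0.06604 + 4.08781 = 3.84169 ≈ 3.8417 bits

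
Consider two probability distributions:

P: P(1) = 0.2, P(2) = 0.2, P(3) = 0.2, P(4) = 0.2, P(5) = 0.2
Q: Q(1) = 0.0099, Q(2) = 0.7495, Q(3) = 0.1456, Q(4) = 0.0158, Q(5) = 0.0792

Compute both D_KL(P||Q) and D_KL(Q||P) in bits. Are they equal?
D_KL(P||Q) = 1.5774 bits, D_KL(Q||P) = 1.1552 bits. No, they are not equal.

D_KL(P||Q) = Σ P(x) log₂(P(x)/Q(x))

Computing term by term:
  P(1)·log₂(P(1)/Q(1)) = 0.2·log₂(0.2/0.0099) = 0.86729
  P(2)·log₂(P(2)/Q(2)) = 0.2·log₂(0.2/0.7495) = -0.38119
  P(3)·log₂(P(3)/Q(3)) = 0.2·log₂(0.2/0.1456) = 0.09160
  P(4)·log₂(P(4)/Q(4)) = 0.2·log₂(0.2/0.0158) = 0.73240
  P(5)·log₂(P(5)/Q(5)) = 0.2·log₂(0.2/0.0792) = 0.26729

D_KL(P||Q) = 0.86729 - 0.38119 + 0.09160 + 0.73240 + 0.26729 = 1.57739 ≈ 1.5774 bits

D_KL(Q||P) = Σ Q(x) log₂(Q(x)/P(x))

Computing term by term:
  Q(1)·log₂(Q(1)/P(1)) = 0.0099·log₂(0.0099/0.2) = -0.04293
  Q(2)·log₂(Q(2)/P(2)) = 0.7495·log₂(0.7495/0.2) = 1.42849
  Q(3)·log₂(Q(3)/P(3)) = 0.1456·log₂(0.1456/0.2) = -0.06668
  Q(4)·log₂(Q(4)/P(4)) = 0.0158·log₂(0.0158/0.2) = -0.05786
  Q(5)·log₂(Q(5)/P(5)) = 0.0792·log₂(0.0792/0.2) = -0.10585

D_KL(Q||P) = -0.04293 + 1.42849 - 0.06668 - 0.05786 - 0.10585 = 1.15517 ≈ 1.1552 bits

These are NOT equal (difference: 0.4222 bits). KL divergence is asymmetric: D_KL(P||Q) ≠ D_KL(Q||P) in general.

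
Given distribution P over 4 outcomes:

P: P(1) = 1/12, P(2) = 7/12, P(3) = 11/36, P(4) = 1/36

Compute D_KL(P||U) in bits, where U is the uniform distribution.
0.5814 bits

U(i) = 1/4 for all i

D_KL(P||U) = Σ P(x) log₂(P(x) / (1/4))
           = Σ P(x) log₂(P(x)) + log₂(4)
           = log₂(4) - H(P)

H(P) = -Σ P(x) log₂(P(x)):
  -P(1)·log₂(P(1)) = -(1/12)·log₂(1/12) = 0.29875
  -P(2)·log₂(P(2)) = -(7/12)·log₂(7/12) = 0.45360
  -P(3)·log₂(P(3)) = -(11/36)·log₂(11/36) = 0.52265
  -P(4)·log₂(P(4)) = -(1/36)·log₂(1/36) = 0.14361
H(P) = 0.29875 + 0.45360 + 0.52265 + 0.14361 = 1.41861 bits

log₂(4) = 2.00000 bits

D_KL(P||U) = 2.00000 - 1.41861 = 0.58139 ≈ 0.5814 bits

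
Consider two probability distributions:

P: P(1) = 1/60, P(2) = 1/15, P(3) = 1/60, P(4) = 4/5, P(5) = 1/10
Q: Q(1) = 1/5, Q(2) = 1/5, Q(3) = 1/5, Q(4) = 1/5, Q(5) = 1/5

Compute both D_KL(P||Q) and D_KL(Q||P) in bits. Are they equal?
D_KL(P||Q) = 1.2748 bits, D_KL(Q||P) = 1.5510 bits. No, they are not equal.

D_KL(P||Q) = Σ P(x) log₂(P(x)/Q(x))

Computing term by term:
  P(1)·log₂(P(1)/Q(1)) = (1/60)·log₂((1/60)/(1/5)) = -0.05975
  P(2)·log₂(P(2)/Q(2)) = (1/15)·log₂((1/15)/(1/5)) = -0.10566
  P(3)·log₂(P(3)/Q(3)) = (1/60)·log₂((1/60)/(1/5)) = -0.05975
  P(4)·log₂(P(4)/Q(4)) = (4/5)·log₂((4/5)/(1/5)) = 1.60000
  P(5)·log₂(P(5)/Q(5)) = (1/10)·log₂((1/10)/(1/5)) = -0.10000

D_KL(P||Q) = -0.05975 - 0.10566 - 0.05975 + 1.60000 - 0.10000 = 1.27484 ≈ 1.2748 bits

D_KL(Q||P) = Σ Q(x) log₂(Q(x)/P(x))

Computing term by term:
  Q(1)·log₂(Q(1)/P(1)) = (1/5)·log₂((1/5)/(1/60)) = 0.71699
  Q(2)·log₂(Q(2)/P(2)) = (1/5)·log₂((1/5)/(1/15)) = 0.31699
  Q(3)·log₂(Q(3)/P(3)) = (1/5)·log₂((1/5)/(1/60)) = 0.71699
  Q(4)·log₂(Q(4)/P(4)) = (1/5)·log₂((1/5)/(4/5)) = -0.40000
  Q(5)·log₂(Q(5)/P(5)) = (1/5)·log₂((1/5)/(1/10)) = 0.20000

D_KL(Q||P) = 0.71699 + 0.31699 + 0.71699 - 0.40000 + 0.20000 = 1.55097 ≈ 1.5510 bits

These are NOT equal (difference: 0.2762 bits). KL divergence is asymmetric: D_KL(P||Q) ≠ D_KL(Q||P) in general.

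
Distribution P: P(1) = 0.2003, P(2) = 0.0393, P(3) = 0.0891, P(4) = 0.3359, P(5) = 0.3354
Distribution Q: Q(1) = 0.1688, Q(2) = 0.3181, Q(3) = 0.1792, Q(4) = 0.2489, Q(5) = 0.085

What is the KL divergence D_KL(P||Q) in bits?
0.6505 bits

D_KL(P||Q) = Σ P(x) log₂(P(x)/Q(x))

Computing term by term:
  P(1)·log₂(P(1)/Q(1)) = 0.2003·log₂(0.2003/0.1688) = 0.04944
  P(2)·log₂(P(2)/Q(2)) = 0.0393·log₂(0.0393/0.3181) = -0.11856
  P(3)·log₂(P(3)/Q(3)) = 0.0891·log₂(0.0891/0.1792) = -0.08982
  P(4)·log₂(P(4)/Q(4)) = 0.3359·log₂(0.3359/0.2489) = 0.14527
  P(5)·log₂(P(5)/Q(5)) = 0.3354·log₂(0.3354/0.085) = 0.66421

D_KL(P||Q) = 0.04944 - 0.11856 - 0.08982 + 0.14527 + 0.66421 = 0.65054 ≈ 0.6505 bits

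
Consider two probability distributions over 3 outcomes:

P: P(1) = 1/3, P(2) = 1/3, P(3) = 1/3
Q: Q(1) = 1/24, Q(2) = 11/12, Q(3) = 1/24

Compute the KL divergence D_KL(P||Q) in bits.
1.5135 bits

D_KL(P||Q) = Σ P(x) log₂(P(x)/Q(x))

Computing term by term:
  P(1)·log₂(P(1)/Q(1)) = (1/3)·log₂((1/3)/(1/24)) = 1.00000
  P(2)·log₂(P(2)/Q(2)) = (1/3)·log₂((1/3)/(11/12)) = -0.48648
  P(3)·log₂(P(3)/Q(3)) = (1/3)·log₂((1/3)/(1/24)) = 1.00000

D_KL(P||Q) = 1.00000 - 0.48648 + 1.00000 = 1.51352 ≈ 1.5135 bits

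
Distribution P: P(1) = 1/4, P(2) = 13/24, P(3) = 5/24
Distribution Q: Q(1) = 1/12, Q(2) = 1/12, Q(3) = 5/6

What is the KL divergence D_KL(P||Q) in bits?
1.4423 bits

D_KL(P||Q) = Σ P(x) log₂(P(x)/Q(x))

Computing term by term:
  P(1)·log₂(P(1)/Q(1)) = (1/4)·log₂((1/4)/(1/12)) = 0.39624
  P(2)·log₂(P(2)/Q(2)) = (13/24)·log₂((13/24)/(1/12)) = 1.46274
  P(3)·log₂(P(3)/Q(3)) = (5/24)·log₂((5/24)/(5/6)) = -0.41667

D_KL(P||Q) = 0.39624 + 1.46274 - 0.41667 = 1.44231 ≈ 1.4423 bits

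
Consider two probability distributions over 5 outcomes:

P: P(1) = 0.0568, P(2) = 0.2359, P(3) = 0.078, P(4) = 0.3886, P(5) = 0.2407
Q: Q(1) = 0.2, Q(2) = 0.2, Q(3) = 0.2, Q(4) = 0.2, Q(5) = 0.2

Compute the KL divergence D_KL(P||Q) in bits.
0.2838 bits

D_KL(P||Q) = Σ P(x) log₂(P(x)/Q(x))

Computing term by term:
  P(1)·log₂(P(1)/Q(1)) = 0.0568·log₂(0.0568/0.2) = -0.10315
  P(2)·log₂(P(2)/Q(2)) = 0.2359·log₂(0.2359/0.2) = 0.05619
  P(3)·log₂(P(3)/Q(3)) = 0.078·log₂(0.078/0.2) = -0.10596
  P(4)·log₂(P(4)/Q(4)) = 0.3886·log₂(0.3886/0.2) = 0.37239
  P(5)·log₂(P(5)/Q(5)) = 0.2407·log₂(0.2407/0.2) = 0.06432

D_KL(P||Q) = -0.10315 + 0.05619 - 0.10596 + 0.37239 + 0.06432 = 0.28379 ≈ 0.2838 bits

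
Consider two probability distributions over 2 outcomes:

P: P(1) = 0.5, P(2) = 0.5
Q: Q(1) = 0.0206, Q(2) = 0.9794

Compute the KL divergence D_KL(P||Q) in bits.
1.8156 bits

D_KL(P||Q) = Σ P(x) log₂(P(x)/Q(x))

Computing term by term:
  P(1)·log₂(P(1)/Q(1)) = 0.5·log₂(0.5/0.0206) = 2.30061
  P(2)·log₂(P(2)/Q(2)) = 0.5·log₂(0.5/0.9794) = -0.48499

D_KL(P||Q) = 2.30061 - 0.48499 = 1.81562 ≈ 1.8156 bits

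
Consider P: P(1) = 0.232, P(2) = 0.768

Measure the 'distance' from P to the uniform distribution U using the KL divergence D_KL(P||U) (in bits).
0.2185 bits

U(i) = 1/2 for all i

D_KL(P||U) = Σ P(x) log₂(P(x) / (1/2))
           = Σ P(x) log₂(P(x)) + log₂(2)
           = log₂(2) - H(P)

H(P) = -Σ P(x) log₂(P(x)):
  -P(1)·log₂(P(1)) = -(0.232)·log₂(0.232) = 0.48901
  -P(2)·log₂(P(2)) = -(0.768)·log₂(0.768) = 0.29247
H(P) = 0.48901 + 0.29247 = 0.78148 bits

log₂(2) = 1.00000 bits

D_KL(P||U) = 1.00000 - 0.78148 = 0.21852 ≈ 0.2185 bits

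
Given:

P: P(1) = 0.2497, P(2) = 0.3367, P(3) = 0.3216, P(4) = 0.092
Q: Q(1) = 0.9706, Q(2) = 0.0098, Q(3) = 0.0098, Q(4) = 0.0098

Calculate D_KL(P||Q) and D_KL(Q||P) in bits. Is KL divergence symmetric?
D_KL(P||Q) = 3.1459 bits, D_KL(Q||P) = 1.7701 bits. No, KL divergence is not symmetric.

D_KL(P||Q) = Σ P(x) log₂(P(x)/Q(x))

Computing term by term:
  P(1)·log₂(P(1)/Q(1)) = 0.2497·log₂(0.2497/0.9706) = -0.48908
  P(2)·log₂(P(2)/Q(2)) = 0.3367·log₂(0.3367/0.0098) = 1.71802
  P(3)·log₂(P(3)/Q(3)) = 0.3216·log₂(0.3216/0.0098) = 1.61969
  P(4)·log₂(P(4)/Q(4)) = 0.092·log₂(0.092/0.0098) = 0.29723

D_KL(P||Q) = -0.48908 + 1.71802 + 1.61969 + 0.29723 = 3.14586 ≈ 3.1459 bits

D_KL(Q||P) = Σ Q(x) log₂(Q(x)/P(x))

Computing term by term:
  Q(1)·log₂(Q(1)/P(1)) = 0.9706·log₂(0.9706/0.2497) = 1.90110
  Q(2)·log₂(Q(2)/P(2)) = 0.0098·log₂(0.0098/0.3367) = -0.05000
  Q(3)·log₂(Q(3)/P(3)) = 0.0098·log₂(0.0098/0.3216) = -0.04936
  Q(4)·log₂(Q(4)/P(4)) = 0.0098·log₂(0.0098/0.092) = -0.03166

D_KL(Q||P) = 1.90110 - 0.05000 - 0.04936 - 0.03166 = 1.77008 ≈ 1.7701 bits

These are NOT equal (difference: 1.3758 bits). KL divergence is asymmetric: D_KL(P||Q) ≠ D_KL(Q||P) in general.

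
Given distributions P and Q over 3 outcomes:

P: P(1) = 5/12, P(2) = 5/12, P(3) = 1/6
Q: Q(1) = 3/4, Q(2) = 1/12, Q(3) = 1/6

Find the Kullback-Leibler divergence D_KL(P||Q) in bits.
0.6141 bits

D_KL(P||Q) = Σ P(x) log₂(P(x)/Q(x))

Computing term by term:
  P(1)·log₂(P(1)/Q(1)) = (5/12)·log₂((5/12)/(3/4)) = -0.35333
  P(2)·log₂(P(2)/Q(2)) = (5/12)·log₂((5/12)/(1/12)) = 0.96747
  P(3)·log₂(P(3)/Q(3)) = (1/6)·log₂((1/6)/(1/6)) = 0.00000

D_KL(P||Q) = -0.35333 + 0.96747 + 0.00000 = 0.61414 ≈ 0.6141 bits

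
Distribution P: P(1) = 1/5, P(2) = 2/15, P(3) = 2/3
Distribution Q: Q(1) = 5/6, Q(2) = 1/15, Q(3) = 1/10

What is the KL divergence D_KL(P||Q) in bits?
1.5462 bits

D_KL(P||Q) = Σ P(x) log₂(P(x)/Q(x))

Computing term by term:
  P(1)·log₂(P(1)/Q(1)) = (1/5)·log₂((1/5)/(5/6)) = -0.41178
  P(2)·log₂(P(2)/Q(2)) = (2/15)·log₂((2/15)/(1/15)) = 0.13333
  P(3)·log₂(P(3)/Q(3)) = (2/3)·log₂((2/3)/(1/10)) = 1.82464

D_KL(P||Q) = -0.41178 + 0.13333 + 1.82464 = 1.54619 ≈ 1.5462 bits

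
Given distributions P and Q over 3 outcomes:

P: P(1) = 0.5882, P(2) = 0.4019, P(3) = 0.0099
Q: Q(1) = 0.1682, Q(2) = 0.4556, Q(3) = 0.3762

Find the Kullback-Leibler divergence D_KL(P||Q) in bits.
0.9377 bits

D_KL(P||Q) = Σ P(x) log₂(P(x)/Q(x))

Computing term by term:
  P(1)·log₂(P(1)/Q(1)) = 0.5882·log₂(0.5882/0.1682) = 1.06237
  P(2)·log₂(P(2)/Q(2)) = 0.4019·log₂(0.4019/0.4556) = -0.07272
  P(3)·log₂(P(3)/Q(3)) = 0.0099·log₂(0.0099/0.3762) = -0.05195

D_KL(P||Q) = 1.06237 - 0.07272 - 0.05195 = 0.93770 ≈ 0.9377 bits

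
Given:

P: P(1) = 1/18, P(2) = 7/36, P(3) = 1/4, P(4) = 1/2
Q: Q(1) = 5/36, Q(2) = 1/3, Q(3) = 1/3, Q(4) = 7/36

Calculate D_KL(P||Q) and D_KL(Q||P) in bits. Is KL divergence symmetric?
D_KL(P||Q) = 0.3529 bits, D_KL(Q||P) = 0.3162 bits. No, KL divergence is not symmetric.

D_KL(P||Q) = Σ P(x) log₂(P(x)/Q(x))

Computing term by term:
  P(1)·log₂(P(1)/Q(1)) = (1/18)·log₂((1/18)/(5/36)) = -0.07344
  P(2)·log₂(P(2)/Q(2)) = (7/36)·log₂((7/36)/(1/3)) = -0.15120
  P(3)·log₂(P(3)/Q(3)) = (1/4)·log₂((1/4)/(1/3)) = -0.10376
  P(4)·log₂(P(4)/Q(4)) = (1/2)·log₂((1/2)/(7/36)) = 0.68129

D_KL(P||Q) = -0.07344 - 0.15120 - 0.10376 + 0.68129 = 0.35289 ≈ 0.3529 bits

D_KL(Q||P) = Σ Q(x) log₂(Q(x)/P(x))

Computing term by term:
  Q(1)·log₂(Q(1)/P(1)) = (5/36)·log₂((5/36)/(1/18)) = 0.18360
  Q(2)·log₂(Q(2)/P(2)) = (1/3)·log₂((1/3)/(7/36)) = 0.25920
  Q(3)·log₂(Q(3)/P(3)) = (1/3)·log₂((1/3)/(1/4)) = 0.13835
  Q(4)·log₂(Q(4)/P(4)) = (7/36)·log₂((7/36)/(1/2)) = -0.26494

D_KL(Q||P) = 0.18360 + 0.25920 + 0.13835 - 0.26494 = 0.31621 ≈ 0.3162 bits

These are NOT equal (difference: 0.0367 bits). KL divergence is asymmetric: D_KL(P||Q) ≠ D_KL(Q||P) in general.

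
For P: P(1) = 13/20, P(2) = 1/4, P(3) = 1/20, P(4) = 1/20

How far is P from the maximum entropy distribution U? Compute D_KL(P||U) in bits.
0.6638 bits

U(i) = 1/4 for all i

D_KL(P||U) = Σ P(x) log₂(P(x) / (1/4))
           = Σ P(x) log₂(P(x)) + log₂(4)
           = log₂(4) - H(P)

H(P) = -Σ P(x) log₂(P(x)):
  -P(1)·log₂(P(1)) = -(13/20)·log₂(13/20) = 0.40397
  -P(2)·log₂(P(2)) = -(1/4)·log₂(1/4) = 0.50000
  -P(3)·log₂(P(3)) = -(1/20)·log₂(1/20) = 0.21610
  -P(4)·log₂(P(4)) = -(1/20)·log₂(1/20) = 0.21610
H(P) = 0.40397 + 0.50000 + 0.21610 + 0.21610 = 1.33617 bits

log₂(4) = 2.00000 bits

D_KL(P||U) = 2.00000 - 1.33617 = 0.66383 ≈ 0.6638 bits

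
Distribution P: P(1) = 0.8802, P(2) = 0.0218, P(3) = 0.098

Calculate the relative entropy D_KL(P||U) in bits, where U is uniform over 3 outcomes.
0.9742 bits

U(i) = 1/3 for all i

D_KL(P||U) = Σ P(x) log₂(P(x) / (1/3))
           = Σ P(x) log₂(P(x)) + log₂(3)
           = log₂(3) - H(P)

H(P) = -Σ P(x) log₂(P(x)):
  -P(1)·log₂(P(1)) = -(0.8802)·log₂(0.8802) = 0.16204
  -P(2)·log₂(P(2)) = -(0.0218)·log₂(0.0218) = 0.12033
  -P(3)·log₂(P(3)) = -(0.098)·log₂(0.098) = 0.32841
H(P) = 0.16204 + 0.12033 + 0.32841 = 0.61078 bits

log₂(3) = 1.58496 bits

D_KL(P||U) = 1.58496 - 0.61078 = 0.97418 ≈ 0.9742 bits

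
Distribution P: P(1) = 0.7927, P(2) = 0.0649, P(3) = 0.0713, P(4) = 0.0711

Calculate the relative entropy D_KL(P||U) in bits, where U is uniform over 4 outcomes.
0.9354 bits

U(i) = 1/4 for all i

D_KL(P||U) = Σ P(x) log₂(P(x) / (1/4))
           = Σ P(x) log₂(P(x)) + log₂(4)
           = log₂(4) - H(P)

H(P) = -Σ P(x) log₂(P(x)):
  -P(1)·log₂(P(1)) = -(0.7927)·log₂(0.7927) = 0.26568
  -P(2)·log₂(P(2)) = -(0.0649)·log₂(0.0649) = 0.25607
  -P(3)·log₂(P(3)) = -(0.0713)·log₂(0.0713) = 0.27165
  -P(4)·log₂(P(4)) = -(0.0711)·log₂(0.0711) = 0.27118
H(P) = 0.26568 + 0.25607 + 0.27165 + 0.27118 = 1.06458 bits

log₂(4) = 2.00000 bits

D_KL(P||U) = 2.00000 - 1.06458 = 0.93542 ≈ 0.9354 bits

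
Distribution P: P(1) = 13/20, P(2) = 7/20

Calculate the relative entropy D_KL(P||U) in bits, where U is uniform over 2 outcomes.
0.0659 bits

U(i) = 1/2 for all i

D_KL(P||U) = Σ P(x) log₂(P(x) / (1/2))
           = Σ P(x) log₂(P(x)) + log₂(2)
           = log₂(2) - H(P)

H(P) = -Σ P(x) log₂(P(x)):
  -P(1)·log₂(P(1)) = -(13/20)·log₂(13/20) = 0.40397
  -P(2)·log₂(P(2)) = -(7/20)·log₂(7/20) = 0.53010
H(P) = 0.40397 + 0.53010 = 0.93407 bits

log₂(2) = 1.00000 bits

D_KL(P||U) = 1.00000 - 0.93407 = 0.06593 ≈ 0.0659 bits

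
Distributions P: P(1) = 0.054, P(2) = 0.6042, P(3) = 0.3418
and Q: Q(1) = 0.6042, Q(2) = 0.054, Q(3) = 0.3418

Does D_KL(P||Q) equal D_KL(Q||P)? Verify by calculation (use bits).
D_KL(P||Q) = 1.9169 bits, D_KL(Q||P) = 1.9169 bits. Yes — for this pair D_KL(P||Q) = D_KL(Q||P).

D_KL(P||Q) = Σ P(x) log₂(P(x)/Q(x))

Computing term by term:
  P(1)·log₂(P(1)/Q(1)) = 0.054·log₂(0.054/0.6042) = -0.18814
  P(2)·log₂(P(2)/Q(2)) = 0.6042·log₂(0.6042/0.054) = 2.10503
  P(3)·log₂(P(3)/Q(3)) = 0.3418·log₂(0.3418/0.3418) = 0.00000

D_KL(P||Q) = -0.18814 + 2.10503 + 0.00000 = 1.91689 ≈ 1.9169 bits

D_KL(Q||P) = Σ Q(x) log₂(Q(x)/P(x))

Computing term by term:
  Q(1)·log₂(Q(1)/P(1)) = 0.6042·log₂(0.6042/0.054) = 2.10503
  Q(2)·log₂(Q(2)/P(2)) = 0.054·log₂(0.054/0.6042) = -0.18814
  Q(3)·log₂(Q(3)/P(3)) = 0.3418·log₂(0.3418/0.3418) = 0.00000

D_KL(Q||P) = 2.10503 - 0.18814 + 0.00000 = 1.91689 ≈ 1.9169 bits

These ARE equal here. Q is P with outcomes relabeled (Q(1) = P(2), Q(2) = P(1)) by a relabeling that is its own inverse, so the two sums contain exactly the same terms in a different order. This is a special case — KL divergence is not symmetric in general: D_KL(P||Q) ≠ D_KL(Q||P) for most P, Q.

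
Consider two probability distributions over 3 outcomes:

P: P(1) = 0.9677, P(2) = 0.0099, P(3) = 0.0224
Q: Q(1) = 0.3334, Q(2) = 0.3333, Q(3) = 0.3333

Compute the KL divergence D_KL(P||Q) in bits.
1.3502 bits

D_KL(P||Q) = Σ P(x) log₂(P(x)/Q(x))

Computing term by term:
  P(1)·log₂(P(1)/Q(1)) = 0.9677·log₂(0.9677/0.3334) = 1.48765
  P(2)·log₂(P(2)/Q(2)) = 0.0099·log₂(0.0099/0.3333) = -0.05023
  P(3)·log₂(P(3)/Q(3)) = 0.0224·log₂(0.0224/0.3333) = -0.08725

D_KL(P||Q) = 1.48765 - 0.05023 - 0.08725 = 1.35017 ≈ 1.3502 bits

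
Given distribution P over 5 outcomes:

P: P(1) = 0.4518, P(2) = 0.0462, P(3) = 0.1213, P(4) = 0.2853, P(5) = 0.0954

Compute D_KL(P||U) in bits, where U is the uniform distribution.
0.3903 bits

U(i) = 1/5 for all i

D_KL(P||U) = Σ P(x) log₂(P(x) / (1/5))
           = Σ P(x) log₂(P(x)) + log₂(5)
           = log₂(5) - H(P)

H(P) = -Σ P(x) log₂(P(x)):
  -P(1)·log₂(P(1)) = -(0.4518)·log₂(0.4518) = 0.51787
  -P(2)·log₂(P(2)) = -(0.0462)·log₂(0.0462) = 0.20494
  -P(3)·log₂(P(3)) = -(0.1213)·log₂(0.1213) = 0.36916
  -P(4)·log₂(P(4)) = -(0.2853)·log₂(0.2853) = 0.51624
  -P(5)·log₂(P(5)) = -(0.0954)·log₂(0.0954) = 0.32339
H(P) = 0.51787 + 0.20494 + 0.36916 + 0.51624 + 0.32339 = 1.93160 bits

log₂(5) = 2.32193 bits

D_KL(P||U) = 2.32193 - 1.93160 = 0.39033 ≈ 0.3903 bits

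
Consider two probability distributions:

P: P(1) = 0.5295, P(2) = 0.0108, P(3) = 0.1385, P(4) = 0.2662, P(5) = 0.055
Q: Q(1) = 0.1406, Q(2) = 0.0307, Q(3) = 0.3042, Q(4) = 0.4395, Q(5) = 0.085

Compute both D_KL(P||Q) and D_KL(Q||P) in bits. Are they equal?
D_KL(P||Q) = 0.6124 bits, D_KL(Q||P) = 0.4939 bits. No, they are not equal.

D_KL(P||Q) = Σ P(x) log₂(P(x)/Q(x))

Computing term by term:
  P(1)·log₂(P(1)/Q(1)) = 0.5295·log₂(0.5295/0.1406) = 1.01295
  P(2)·log₂(P(2)/Q(2)) = 0.0108·log₂(0.0108/0.0307) = -0.01628
  P(3)·log₂(P(3)/Q(3)) = 0.1385·log₂(0.1385/0.3042) = -0.15722
  P(4)·log₂(P(4)/Q(4)) = 0.2662·log₂(0.2662/0.4395) = -0.19256
  P(5)·log₂(P(5)/Q(5)) = 0.055·log₂(0.055/0.085) = -0.03454

D_KL(P||Q) = 1.01295 - 0.01628 - 0.15722 - 0.19256 - 0.03454 = 0.61235 ≈ 0.6124 bits

D_KL(Q||P) = Σ Q(x) log₂(Q(x)/P(x))

Computing term by term:
  Q(1)·log₂(Q(1)/P(1)) = 0.1406·log₂(0.1406/0.5295) = -0.26897
  Q(2)·log₂(Q(2)/P(2)) = 0.0307·log₂(0.0307/0.0108) = 0.04627
  Q(3)·log₂(Q(3)/P(3)) = 0.3042·log₂(0.3042/0.1385) = 0.34531
  Q(4)·log₂(Q(4)/P(4)) = 0.4395·log₂(0.4395/0.2662) = 0.31791
  Q(5)·log₂(Q(5)/P(5)) = 0.085·log₂(0.085/0.055) = 0.05338

D_KL(Q||P) = -0.26897 + 0.04627 + 0.34531 + 0.31791 + 0.05338 = 0.49390 ≈ 0.4939 bits

These are NOT equal (difference: 0.1185 bits). KL divergence is asymmetric: D_KL(P||Q) ≠ D_KL(Q||P) in general.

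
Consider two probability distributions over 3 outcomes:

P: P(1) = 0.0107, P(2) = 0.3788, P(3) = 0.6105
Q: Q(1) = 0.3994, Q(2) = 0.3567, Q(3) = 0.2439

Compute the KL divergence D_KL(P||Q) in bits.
0.7851 bits

D_KL(P||Q) = Σ P(x) log₂(P(x)/Q(x))

Computing term by term:
  P(1)·log₂(P(1)/Q(1)) = 0.0107·log₂(0.0107/0.3994) = -0.05588
  P(2)·log₂(P(2)/Q(2)) = 0.3788·log₂(0.3788/0.3567) = 0.03285
  P(3)·log₂(P(3)/Q(3)) = 0.6105·log₂(0.6105/0.2439) = 0.80812

D_KL(P||Q) = -0.05588 + 0.03285 + 0.80812 = 0.78509 ≈ 0.7851 bits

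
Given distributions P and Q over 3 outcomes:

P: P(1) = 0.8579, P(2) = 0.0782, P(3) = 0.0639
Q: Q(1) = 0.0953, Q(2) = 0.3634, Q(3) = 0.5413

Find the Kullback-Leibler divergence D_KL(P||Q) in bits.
2.3495 bits

D_KL(P||Q) = Σ P(x) log₂(P(x)/Q(x))

Computing term by term:
  P(1)·log₂(P(1)/Q(1)) = 0.8579·log₂(0.8579/0.0953) = 2.71977
  P(2)·log₂(P(2)/Q(2)) = 0.0782·log₂(0.0782/0.3634) = -0.17332
  P(3)·log₂(P(3)/Q(3)) = 0.0639·log₂(0.0639/0.5413) = -0.19697

D_KL(P||Q) = 2.71977 - 0.17332 - 0.19697 = 2.34948 ≈ 2.3495 bits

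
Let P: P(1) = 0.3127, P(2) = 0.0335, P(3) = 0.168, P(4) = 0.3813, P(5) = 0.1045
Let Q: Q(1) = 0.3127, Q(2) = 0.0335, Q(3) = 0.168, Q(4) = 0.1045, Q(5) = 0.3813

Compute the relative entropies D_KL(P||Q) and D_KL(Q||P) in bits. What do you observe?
D_KL(P||Q) = 0.5169 bits, D_KL(Q||P) = 0.5169 bits. The two directions give the same value here, because Q is a self-inverse relabeling of P; in general KL divergence is asymmetric.

D_KL(P||Q) = Σ P(x) log₂(P(x)/Q(x))

Computing term by term:
  P(1)·log₂(P(1)/Q(1)) = 0.3127·log₂(0.3127/0.3127) = 0.00000
  P(2)·log₂(P(2)/Q(2)) = 0.0335·log₂(0.0335/0.0335) = 0.00000
  P(3)·log₂(P(3)/Q(3)) = 0.168·log₂(0.168/0.168) = 0.00000
  P(4)·log₂(P(4)/Q(4)) = 0.3813·log₂(0.3813/0.1045) = 0.71205
  P(5)·log₂(P(5)/Q(5)) = 0.1045·log₂(0.1045/0.3813) = -0.19515

D_KL(P||Q) = 0.00000 + 0.00000 + 0.00000 + 0.71205 - 0.19515 = 0.51690 ≈ 0.5169 bits

D_KL(Q||P) = Σ Q(x) log₂(Q(x)/P(x))

Computing term by term:
  Q(1)·log₂(Q(1)/P(1)) = 0.3127·log₂(0.3127/0.3127) = 0.00000
  Q(2)·log₂(Q(2)/P(2)) = 0.0335·log₂(0.0335/0.0335) = 0.00000
  Q(3)·log₂(Q(3)/P(3)) = 0.168·log₂(0.168/0.168) = 0.00000
  Q(4)·log₂(Q(4)/P(4)) = 0.1045·log₂(0.1045/0.3813) = -0.19515
  Q(5)·log₂(Q(5)/P(5)) = 0.3813·log₂(0.3813/0.1045) = 0.71205

D_KL(Q||P) = 0.00000 + 0.00000 + 0.00000 - 0.19515 + 0.71205 = 0.51690 ≈ 0.5169 bits

These ARE equal here. Q is P with outcomes relabeled (Q(4) = P(5), Q(5) = P(4)) by a relabeling that is its own inverse, so the two sums contain exactly the same terms in a different order. This is a special case — KL divergence is not symmetric in general: D_KL(P||Q) ≠ D_KL(Q||P) for most P, Q.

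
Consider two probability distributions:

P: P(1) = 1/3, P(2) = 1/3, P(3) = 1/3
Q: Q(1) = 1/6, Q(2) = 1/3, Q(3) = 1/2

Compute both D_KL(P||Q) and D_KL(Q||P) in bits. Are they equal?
D_KL(P||Q) = 0.1383 bits, D_KL(Q||P) = 0.1258 bits. No, they are not equal.

D_KL(P||Q) = Σ P(x) log₂(P(x)/Q(x))

Computing term by term:
  P(1)·log₂(P(1)/Q(1)) = (1/3)·log₂((1/3)/(1/6)) = 0.33333
  P(2)·log₂(P(2)/Q(2)) = (1/3)·log₂((1/3)/(1/3)) = 0.00000
  P(3)·log₂(P(3)/Q(3)) = (1/3)·log₂((1/3)/(1/2)) = -0.19499

D_KL(P||Q) = 0.33333 + 0.00000 - 0.19499 = 0.13834 ≈ 0.1383 bits

D_KL(Q||P) = Σ Q(x) log₂(Q(x)/P(x))

Computing term by term:
  Q(1)·log₂(Q(1)/P(1)) = (1/6)·log₂((1/6)/(1/3)) = -0.16667
  Q(2)·log₂(Q(2)/P(2)) = (1/3)·log₂((1/3)/(1/3)) = 0.00000
  Q(3)·log₂(Q(3)/P(3)) = (1/2)·log₂((1/2)/(1/3)) = 0.29248

D_KL(Q||P) = -0.16667 + 0.00000 + 0.29248 = 0.12581 ≈ 0.1258 bits

These are NOT equal (difference: 0.0125 bits). KL divergence is asymmetric: D_KL(P||Q) ≠ D_KL(Q||P) in general.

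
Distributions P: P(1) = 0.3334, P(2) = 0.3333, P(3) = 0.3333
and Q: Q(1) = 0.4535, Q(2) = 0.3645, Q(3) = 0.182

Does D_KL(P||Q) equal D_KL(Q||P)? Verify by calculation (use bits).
D_KL(P||Q) = 0.0999 bits, D_KL(Q||P) = 0.0895 bits. No — D_KL(P||Q) ≠ D_KL(Q||P) for this pair.

D_KL(P||Q) = Σ P(x) log₂(P(x)/Q(x))

Computing term by term:
  P(1)·log₂(P(1)/Q(1)) = 0.3334·log₂(0.3334/0.4535) = -0.14798
  P(2)·log₂(P(2)/Q(2)) = 0.3333·log₂(0.3333/0.3645) = -0.04303
  P(3)·log₂(P(3)/Q(3)) = 0.3333·log₂(0.3333/0.182) = 0.29093

D_KL(P||Q) = -0.14798 - 0.04303 + 0.29093 = 0.09992 ≈ 0.0999 bits

D_KL(Q||P) = Σ Q(x) log₂(Q(x)/P(x))

Computing term by term:
  Q(1)·log₂(Q(1)/P(1)) = 0.4535·log₂(0.4535/0.3334) = 0.20129
  Q(2)·log₂(Q(2)/P(2)) = 0.3645·log₂(0.3645/0.3333) = 0.04706
  Q(3)·log₂(Q(3)/P(3)) = 0.182·log₂(0.182/0.3333) = -0.15886

D_KL(Q||P) = 0.20129 + 0.04706 - 0.15886 = 0.08949 ≈ 0.0895 bits

These are NOT equal (difference: 0.0104 bits). KL divergence is asymmetric: D_KL(P||Q) ≠ D_KL(Q||P) in general.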